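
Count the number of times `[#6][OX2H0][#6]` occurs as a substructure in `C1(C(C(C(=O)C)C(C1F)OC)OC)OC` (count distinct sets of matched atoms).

3

[#6][OX2H0][#6] is the SMARTS for an ether: an aliphatic oxygen bridging two carbons with no H on the oxygen.
The molecule carries 3 separate instances of a methoxy ether (-OCH3) meeting every constraint; each maps to a distinct set of atoms, giving 3 matches.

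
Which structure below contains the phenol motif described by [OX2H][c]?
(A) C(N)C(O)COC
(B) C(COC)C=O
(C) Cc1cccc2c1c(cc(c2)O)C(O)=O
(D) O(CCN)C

[OX2H][c] describes a hydroxyl oxygen attached to an aromatic carbon (a phenol).
(A) has a hydroxyl group (-OH) but the -OH is on an aliphatic carbon, not an aromatic c.
(B) has a methoxy ether (-OCH3) but the oxygen has H0, not H1.
(C) contains a hydroxyl group (-OH), which satisfies every atom and bond constraint.
(D) has a methoxy ether (-OCH3) but the oxygen has H0, not H1.
So the answer is (C).

C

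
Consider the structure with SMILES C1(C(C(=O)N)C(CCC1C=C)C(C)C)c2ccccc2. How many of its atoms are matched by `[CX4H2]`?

The query [CX4H2] means: sp3 carbon (X4) with exactly two hydrogens.
Check the 20 heavy atoms by environment: 2× C (H2, X4) → match; 5× C (H1, X4) → no; 1× C (H0, X3) → no; 1× O (H0, X1) → no; 1× N (H2, X3) → no; 2× C (H3, X4) → no; 1× c (aromatic, H0, X3) → no; 5× c (aromatic, H1, X3) → no; 1× C (H1, X3) → no; 1× C (H2, X3) → no.
That gives 2 matching atoms.

2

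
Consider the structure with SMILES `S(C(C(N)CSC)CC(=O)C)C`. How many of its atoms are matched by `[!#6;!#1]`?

4

The query [!#6;!#1] means: not carbon and not hydrogen — any heteroatom.
Check the 12 heavy atoms by environment: 8× C → no; 1× N → match; 2× S → match; 1× O → match.
Summing the matching environments: 1 + 2 + 1 = 4 matching atoms.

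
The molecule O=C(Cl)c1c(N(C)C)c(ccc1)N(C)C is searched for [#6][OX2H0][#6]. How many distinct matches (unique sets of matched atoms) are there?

0

[#6][OX2H0][#6] is the SMARTS for an ether: an aliphatic oxygen bridging two carbons with no H on the oxygen.
No fragment in the molecule satisfies every constraint, giving 0 matches.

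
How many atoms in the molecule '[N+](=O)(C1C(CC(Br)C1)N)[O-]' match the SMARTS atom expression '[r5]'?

The query [r5] means: r5 matches atoms in a five-membered ring.
Check the 10 heavy atoms by environment: 5× C (in 5-ring) → match; 1× N (charge +1, acyclic) → no; 1× O (charge -1, acyclic) → no; 1× O (acyclic) → no; 1× Br (acyclic) → no; 1× N (acyclic) → no.
That gives 5 matching atoms.

5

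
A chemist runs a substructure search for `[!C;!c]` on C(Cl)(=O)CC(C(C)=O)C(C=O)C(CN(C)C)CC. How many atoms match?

The query [!C;!c] means: neither aliphatic nor aromatic carbon — same as [!#6].
Check the 18 heavy atoms by environment: 13× C → no; 1× N → match; 3× O → match; 1× Cl → match.
Summing the matching environments: 1 + 3 + 1 = 5 matching atoms.

5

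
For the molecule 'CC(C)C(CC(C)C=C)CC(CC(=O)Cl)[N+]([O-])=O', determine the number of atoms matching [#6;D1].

4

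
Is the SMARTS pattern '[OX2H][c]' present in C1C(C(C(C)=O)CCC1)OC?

The pattern [OX2H][c] describes a hydroxyl oxygen attached to an aromatic carbon — a phenol.
The closest candidate here is a methoxy ether (-OCH3), but the oxygen has H0, not H1. No other fragment satisfies the full query, so there is no match.

No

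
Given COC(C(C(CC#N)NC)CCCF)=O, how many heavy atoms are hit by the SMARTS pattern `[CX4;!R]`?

The query [CX4;!R] means: aliphatic carbon with four total connections, not in a ring.
Check the 15 heavy atoms by environment: 8× C (X4, acyclic) → match; 1× C (X3, acyclic) → no; 1× O (X1, acyclic) → no; 1× O (X2, acyclic) → no; 1× C (X2, acyclic) → no; 1× N (X1, acyclic) → no; 1× N (X3, acyclic) → no; 1× F (X1, acyclic) → no.
That gives 8 matching atoms.

8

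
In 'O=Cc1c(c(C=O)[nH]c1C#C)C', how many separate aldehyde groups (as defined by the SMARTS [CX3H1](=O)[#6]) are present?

2

[CX3H1](=O)[#6] is the SMARTS for an aldehyde: an sp2 carbon with one H, double-bonded to O and single-bonded to carbon.
The molecule carries 2 separate instances of an aldehyde (-CHO) meeting every constraint; each maps to a distinct set of atoms, giving 2 matches.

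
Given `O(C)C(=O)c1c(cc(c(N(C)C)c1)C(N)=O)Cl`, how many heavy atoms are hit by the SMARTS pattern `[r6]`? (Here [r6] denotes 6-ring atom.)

6

The query [r6] means: r6 matches atoms in a six-membered ring.
Check the 17 heavy atoms by environment: 6× c (aromatic, in 6-ring) → match; 5× C (acyclic) → no; 3× O (acyclic) → no; 2× N (acyclic) → no; 1× Cl (acyclic) → no.
That gives 6 matching atoms.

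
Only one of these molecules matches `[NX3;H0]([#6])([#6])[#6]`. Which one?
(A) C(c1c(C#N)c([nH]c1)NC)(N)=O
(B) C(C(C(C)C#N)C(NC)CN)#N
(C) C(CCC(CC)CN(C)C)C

C

[NX3;H0]([#6])([#6])[#6] describes a trivalent nitrogen with no H, bonded to three carbons (a tertiary amine).
(A) has a primary amide (-C(=O)NH2) but the amide nitrogen has H2 and only one carbon neighbour.
(B) has an N-methylamino group (-NHCH3) but the nitrogen still has one H (H1), not H0.
(C) contains a dimethylamino group (-N(CH3)2), which satisfies every atom and bond constraint.
So the answer is (C).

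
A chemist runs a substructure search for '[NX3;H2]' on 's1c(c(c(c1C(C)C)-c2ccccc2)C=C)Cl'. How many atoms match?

0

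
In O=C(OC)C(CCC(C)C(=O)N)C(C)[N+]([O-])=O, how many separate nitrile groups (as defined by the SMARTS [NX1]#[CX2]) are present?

0

[NX1]#[CX2] is the SMARTS for a nitrile: a nitrogen triple-bonded to a two-connected carbon.
The molecule has a nitro group (-[N+](=O)[O-]), but there is no C#N triple bond; nothing else fits, so there are 0 matches.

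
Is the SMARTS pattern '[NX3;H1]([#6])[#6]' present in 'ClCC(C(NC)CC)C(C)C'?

The pattern [NX3;H1]([#6])[#6] describes a trivalent nitrogen with one H, bonded to two carbons — a secondary amine.
The molecule carries an N-methylamino group (-NHCH3), whose atoms satisfy every constraint of the query, so the pattern matches.

Yes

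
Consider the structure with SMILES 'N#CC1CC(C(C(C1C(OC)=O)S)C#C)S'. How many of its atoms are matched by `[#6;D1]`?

The query [#6;D1] means: carbon bonded to exactly one heavy atom.
Check the 16 heavy atoms by environment: 6× C (D3) → no; 3× C (D2) → no; 2× S (D1) → no; 1× O (D1) → no; 1× O (D2) → no; 2× C (D1) → match; 1× N (D1) → no.
That gives 2 matching atoms.

2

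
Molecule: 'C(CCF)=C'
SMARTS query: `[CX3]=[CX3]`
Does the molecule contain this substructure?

Yes

The pattern [CX3]=[CX3] describes a non-aromatic C=C double bond between two sp2 carbons — an alkene.
The molecule carries a vinyl group (-CH=CH2), whose atoms satisfy every constraint of the query, so the pattern matches.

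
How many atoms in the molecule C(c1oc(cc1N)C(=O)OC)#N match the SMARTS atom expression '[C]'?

3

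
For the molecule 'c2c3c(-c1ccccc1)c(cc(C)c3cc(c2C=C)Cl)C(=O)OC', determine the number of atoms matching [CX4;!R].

2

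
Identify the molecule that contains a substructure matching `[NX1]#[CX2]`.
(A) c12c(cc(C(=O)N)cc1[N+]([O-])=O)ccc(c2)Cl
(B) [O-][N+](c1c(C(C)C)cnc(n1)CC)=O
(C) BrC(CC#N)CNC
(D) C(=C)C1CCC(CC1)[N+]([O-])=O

C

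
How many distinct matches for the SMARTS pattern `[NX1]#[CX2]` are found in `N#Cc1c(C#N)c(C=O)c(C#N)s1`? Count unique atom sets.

[NX1]#[CX2] is the SMARTS for a nitrile: a nitrogen triple-bonded to a two-connected carbon.
The molecule carries 3 separate instances of a nitrile (-C#N) meeting every constraint; each maps to a distinct set of atoms, giving 3 matches.

3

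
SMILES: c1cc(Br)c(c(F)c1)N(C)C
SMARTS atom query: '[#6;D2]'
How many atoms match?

3

The query [#6;D2] means: any carbon bonded to exactly two heavy atoms.
Check the 11 heavy atoms by environment: 3× c (aromatic, D2) → match; 3× c (aromatic, D3) → no; 1× N (D3) → no; 2× C (D1) → no; 1× F (D1) → no; 1× Br (D1) → no.
That gives 3 matching atoms.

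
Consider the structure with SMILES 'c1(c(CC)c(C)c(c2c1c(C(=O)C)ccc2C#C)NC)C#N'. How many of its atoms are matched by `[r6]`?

10

The query [r6] means: r6 matches atoms in a six-membered ring.
Check the 22 heavy atoms by environment: 10× c (aromatic, in 6-ring) → match; 9× C (acyclic) → no; 2× N (acyclic) → no; 1× O (acyclic) → no.
That gives 10 matching atoms.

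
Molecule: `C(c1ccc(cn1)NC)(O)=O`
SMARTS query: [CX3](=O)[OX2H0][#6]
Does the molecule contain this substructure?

The pattern [CX3](=O)[OX2H0][#6] describes a carbonyl carbon bonded to an oxygen that is itself bonded to carbon (no H on that O) — an ester.
The closest candidate here is a carboxylic acid group (-C(=O)OH), but the singly-bonded O carries H (OX2H1, not H0). No other fragment satisfies the full query, so there is no match.

No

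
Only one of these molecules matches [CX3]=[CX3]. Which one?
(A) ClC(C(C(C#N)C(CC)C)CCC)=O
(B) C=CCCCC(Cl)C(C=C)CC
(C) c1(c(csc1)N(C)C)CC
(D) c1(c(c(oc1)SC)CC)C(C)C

[CX3]=[CX3] describes a non-aromatic C=C double bond between two sp2 carbons (an alkene).
(A) has an ethyl group (-CH2CH3) but its C-C bond is a single bond between CX4 carbons, not CX3=CX3.
(B) contains a vinyl group (-CH=CH2), which satisfies every atom and bond constraint.
(C) has an ethyl group (-CH2CH3) but its C-C bond is a single bond between CX4 carbons, not CX3=CX3.
(D) has an ethyl group (-CH2CH3) but its C-C bond is a single bond between CX4 carbons, not CX3=CX3.
So the answer is (B).

B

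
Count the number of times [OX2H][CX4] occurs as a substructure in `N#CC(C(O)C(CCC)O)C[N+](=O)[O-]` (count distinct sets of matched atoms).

2

[OX2H][CX4] is the SMARTS for an aliphatic alcohol: a hydroxyl oxygen bound to an sp3 (X4) carbon.
The molecule carries 2 separate instances of a hydroxyl group (-OH) meeting every constraint; each maps to a distinct set of atoms, giving 2 matches.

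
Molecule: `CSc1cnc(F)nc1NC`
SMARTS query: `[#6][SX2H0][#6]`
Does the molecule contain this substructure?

Yes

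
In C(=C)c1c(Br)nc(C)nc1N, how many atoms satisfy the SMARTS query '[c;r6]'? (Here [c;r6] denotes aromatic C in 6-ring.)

The query [c;r6] means: aromatic carbon that belongs to a six-membered ring.
Check the 11 heavy atoms by environment: 2× n (aromatic, in 6-ring) → no; 4× c (aromatic, in 6-ring) → match; 1× N (acyclic) → no; 3× C (acyclic) → no; 1× Br (acyclic) → no.
That gives 4 matching atoms.

4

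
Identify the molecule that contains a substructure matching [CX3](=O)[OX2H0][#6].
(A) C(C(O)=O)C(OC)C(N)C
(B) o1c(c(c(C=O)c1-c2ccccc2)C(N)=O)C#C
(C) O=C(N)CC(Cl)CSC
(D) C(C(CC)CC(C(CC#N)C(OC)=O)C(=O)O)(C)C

D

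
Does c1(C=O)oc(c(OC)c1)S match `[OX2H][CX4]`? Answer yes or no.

No

The pattern [OX2H][CX4] describes a hydroxyl oxygen bound to an sp3 (X4) carbon — an aliphatic alcohol.
The closest candidate here is a methoxy ether (-OCH3), but the oxygen has H0 (ether), not H1. No other fragment satisfies the full query, so there is no match.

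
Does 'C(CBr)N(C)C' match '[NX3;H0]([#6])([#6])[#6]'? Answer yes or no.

Yes

The pattern [NX3;H0]([#6])([#6])[#6] describes a trivalent nitrogen with no H, bonded to three carbons — a tertiary amine.
The molecule carries a dimethylamino group (-N(CH3)2), whose atoms satisfy every constraint of the query, so the pattern matches.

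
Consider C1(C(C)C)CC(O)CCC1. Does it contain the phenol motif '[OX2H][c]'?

The pattern [OX2H][c] describes a hydroxyl oxygen attached to an aromatic carbon — a phenol.
The closest candidate here is a hydroxyl group (-OH), but the -OH is on an aliphatic carbon, not an aromatic c. No other fragment satisfies the full query, so there is no match.

No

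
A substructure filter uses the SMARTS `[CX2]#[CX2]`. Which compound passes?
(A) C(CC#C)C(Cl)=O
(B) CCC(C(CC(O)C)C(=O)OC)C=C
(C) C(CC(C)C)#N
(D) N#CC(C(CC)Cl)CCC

A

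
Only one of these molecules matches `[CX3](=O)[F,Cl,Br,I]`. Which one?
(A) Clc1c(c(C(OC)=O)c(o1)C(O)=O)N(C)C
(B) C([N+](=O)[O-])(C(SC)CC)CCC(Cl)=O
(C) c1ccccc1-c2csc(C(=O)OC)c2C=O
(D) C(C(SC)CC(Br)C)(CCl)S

[CX3](=O)[F,Cl,Br,I] describes a carbonyl carbon bonded to a halogen (an acyl halide).
(A) has a carboxylic acid group (-C(=O)OH) but the carbonyl is bonded to -OH, not to a halogen.
(B) contains an acyl chloride (-C(=O)Cl), which satisfies every atom and bond constraint.
(C) has a methyl-ester group (-C(=O)OCH3) but the carbonyl is bonded to -O-C, not to a halogen.
(D) has a chloro substituent but the Cl is not on a carbonyl carbon.
So the answer is (B).

B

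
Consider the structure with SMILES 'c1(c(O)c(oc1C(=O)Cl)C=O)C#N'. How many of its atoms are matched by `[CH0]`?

The query [CH0] means: aliphatic carbon with no attached hydrogen.
Check the 13 heavy atoms by environment: 1× o (aromatic, H0) → no; 4× c (aromatic, H0) → no; 1× O (H1) → no; 1× C (H1) → no; 2× O (H0) → no; 2× C (H0) → match; 1× N (H0) → no; 1× Cl (H0) → no.
That gives 2 matching atoms.

2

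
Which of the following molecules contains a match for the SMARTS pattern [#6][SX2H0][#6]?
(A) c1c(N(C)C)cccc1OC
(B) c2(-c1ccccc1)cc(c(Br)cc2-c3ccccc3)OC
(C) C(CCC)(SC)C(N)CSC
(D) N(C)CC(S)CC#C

C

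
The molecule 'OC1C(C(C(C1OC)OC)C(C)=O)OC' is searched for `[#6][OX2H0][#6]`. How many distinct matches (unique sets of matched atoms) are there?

3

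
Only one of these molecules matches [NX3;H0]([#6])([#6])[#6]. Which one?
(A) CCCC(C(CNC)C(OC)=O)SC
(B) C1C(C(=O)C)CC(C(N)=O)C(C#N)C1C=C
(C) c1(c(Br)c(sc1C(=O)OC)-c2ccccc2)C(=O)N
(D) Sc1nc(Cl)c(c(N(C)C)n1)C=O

D

[NX3;H0]([#6])([#6])[#6] describes a trivalent nitrogen with no H, bonded to three carbons (a tertiary amine).
(A) has an N-methylamino group (-NHCH3) but the nitrogen still has one H (H1), not H0.
(B) has a primary amide (-C(=O)NH2) but the amide nitrogen has H2 and only one carbon neighbour.
(C) has a primary amide (-C(=O)NH2) but the amide nitrogen has H2 and only one carbon neighbour.
(D) contains a dimethylamino group (-N(CH3)2), which satisfies every atom and bond constraint.
So the answer is (D).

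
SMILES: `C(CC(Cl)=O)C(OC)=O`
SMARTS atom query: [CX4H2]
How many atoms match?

2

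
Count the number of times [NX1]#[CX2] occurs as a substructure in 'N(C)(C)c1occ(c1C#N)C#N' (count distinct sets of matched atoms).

2

[NX1]#[CX2] is the SMARTS for a nitrile: a nitrogen triple-bonded to a two-connected carbon.
The molecule carries 2 separate instances of a nitrile (-C#N) meeting every constraint; each maps to a distinct set of atoms, giving 2 matches.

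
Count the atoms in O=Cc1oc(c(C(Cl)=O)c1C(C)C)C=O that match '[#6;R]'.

4

The query [#6;R] means: carbon that is part of a ring.
Check the 15 heavy atoms by environment: 1× o (aromatic, in 5-ring) → no; 4× c (aromatic, in 5-ring) → match; 6× C (acyclic) → no; 3× O (acyclic) → no; 1× Cl (acyclic) → no.
That gives 4 matching atoms.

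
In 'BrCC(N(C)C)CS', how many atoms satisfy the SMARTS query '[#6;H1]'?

Check the 8 heavy atoms by environment: 2× C (H2) → no; 1× C (H1) → match; 1× N (H0) → no; 2× C (H3) → no; 1× Br (H0) → no; 1× S (H1) → no.
That gives 1 matching atom.

1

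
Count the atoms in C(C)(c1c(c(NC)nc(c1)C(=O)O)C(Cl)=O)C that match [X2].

2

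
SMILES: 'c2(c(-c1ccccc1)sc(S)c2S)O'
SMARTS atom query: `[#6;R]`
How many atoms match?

10

The query [#6;R] means: carbon that is part of a ring.
Check the 14 heavy atoms by environment: 1× s (aromatic, in 5-ring) → no; 4× c (aromatic, in 5-ring) → match; 6× c (aromatic, in 6-ring) → match; 2× S (acyclic) → no; 1× O (acyclic) → no.
Summing the matching environments: 4 + 6 = 10 matching atoms.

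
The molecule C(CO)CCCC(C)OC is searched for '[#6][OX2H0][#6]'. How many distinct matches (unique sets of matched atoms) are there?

1

[#6][OX2H0][#6] is the SMARTS for an ether: an aliphatic oxygen bridging two carbons with no H on the oxygen.
Exactly one fragment in the molecule meets all constraints, giving 1 match.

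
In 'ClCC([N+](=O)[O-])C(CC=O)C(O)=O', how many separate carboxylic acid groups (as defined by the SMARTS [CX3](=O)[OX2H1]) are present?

[CX3](=O)[OX2H1] is the SMARTS for a carboxylic acid: an sp2 carbon double-bonded to O and single-bonded to an -OH oxygen.
Exactly one fragment in the molecule meets all constraints, giving 1 match.

1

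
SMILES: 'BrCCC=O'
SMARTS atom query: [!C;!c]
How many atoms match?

Check the 5 heavy atoms by environment: 3× C → no; 1× Br → match; 1× O → match.
Summing the matching environments: 1 + 1 = 2 matching atoms.

2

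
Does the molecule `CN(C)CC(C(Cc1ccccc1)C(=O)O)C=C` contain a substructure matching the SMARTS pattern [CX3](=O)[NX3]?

No

The pattern [CX3](=O)[NX3] describes a carbonyl carbon bonded to a trivalent nitrogen — an amide.
The closest candidate here is a carboxylic acid group (-C(=O)OH), but the carbonyl is bonded to O, not to an NX3 nitrogen. No other fragment satisfies the full query, so there is no match.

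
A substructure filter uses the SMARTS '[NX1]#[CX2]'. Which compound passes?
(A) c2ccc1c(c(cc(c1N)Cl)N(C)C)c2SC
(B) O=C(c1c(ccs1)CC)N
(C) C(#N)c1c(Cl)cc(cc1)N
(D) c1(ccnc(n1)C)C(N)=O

C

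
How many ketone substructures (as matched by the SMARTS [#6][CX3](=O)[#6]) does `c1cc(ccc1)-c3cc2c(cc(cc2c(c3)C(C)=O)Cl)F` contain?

[#6][CX3](=O)[#6] is the SMARTS for a ketone: a carbonyl carbon (no H) flanked by two carbons.
Exactly one fragment in the molecule meets all constraints, giving 1 match.

1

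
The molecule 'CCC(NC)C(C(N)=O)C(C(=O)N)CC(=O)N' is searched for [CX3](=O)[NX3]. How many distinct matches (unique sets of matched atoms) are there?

3

[CX3](=O)[NX3] is the SMARTS for an amide: a carbonyl carbon bonded to a trivalent nitrogen.
The molecule carries 3 separate instances of a primary amide (-C(=O)NH2) meeting every constraint; each maps to a distinct set of atoms, giving 3 matches.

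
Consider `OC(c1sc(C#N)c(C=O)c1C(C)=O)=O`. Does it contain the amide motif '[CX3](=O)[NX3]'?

No

The pattern [CX3](=O)[NX3] describes a carbonyl carbon bonded to a trivalent nitrogen — an amide.
The closest candidate here is a nitrile (-C#N), but the nitrile N is NX1 (triple-bonded), not NX3. No other fragment satisfies the full query, so there is no match.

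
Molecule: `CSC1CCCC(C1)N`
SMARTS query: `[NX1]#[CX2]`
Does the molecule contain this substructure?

The pattern [NX1]#[CX2] describes a nitrogen triple-bonded to a two-connected carbon — a nitrile.
The closest candidate here is a primary amino group (-NH2), but the nitrogen is NX3 (three connections), not NX1 triple-bonded. No other fragment satisfies the full query, so there is no match.

No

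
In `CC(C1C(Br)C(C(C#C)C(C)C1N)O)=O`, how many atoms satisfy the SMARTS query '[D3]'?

7

The query [D3] means: atom with exactly three heavy-atom neighbours.
Check the 15 heavy atoms by environment: 7× C (D3) → match; 2× O (D1) → no; 1× C (D2) → no; 3× C (D1) → no; 1× Br (D1) → no; 1× N (D1) → no.
That gives 7 matching atoms.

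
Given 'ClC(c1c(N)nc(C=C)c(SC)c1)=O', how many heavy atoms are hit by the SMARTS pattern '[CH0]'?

1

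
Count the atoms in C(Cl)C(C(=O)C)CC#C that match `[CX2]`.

2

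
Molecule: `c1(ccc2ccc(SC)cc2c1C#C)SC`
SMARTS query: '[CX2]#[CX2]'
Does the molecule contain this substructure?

The pattern [CX2]#[CX2] describes a carbon-carbon triple bond — an alkyne.
The molecule carries an ethynyl group (-C#CH), whose atoms satisfy every constraint of the query, so the pattern matches.

Yes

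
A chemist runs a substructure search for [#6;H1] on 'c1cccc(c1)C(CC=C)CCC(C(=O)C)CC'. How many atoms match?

The query [#6;H1] means: any carbon bearing exactly one hydrogen.
Check the 18 heavy atoms by environment: 2× C (H3) → no; 5× C (H2) → no; 3× C (H1) → match; 1× C (H0) → no; 1× O (H0) → no; 1× c (aromatic, H0) → no; 5× c (aromatic, H1) → match.
Summing the matching environments: 3 + 5 = 8 matching atoms.

8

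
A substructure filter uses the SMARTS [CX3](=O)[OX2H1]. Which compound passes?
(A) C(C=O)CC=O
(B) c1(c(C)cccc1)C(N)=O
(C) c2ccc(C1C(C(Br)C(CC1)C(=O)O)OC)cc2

C

[CX3](=O)[OX2H1] describes an sp2 carbon double-bonded to O and single-bonded to an -OH oxygen (a carboxylic acid).
(A) has an aldehyde (-CHO) but there is no singly-bonded oxygen on the carbonyl carbon.
(B) has a primary amide (-C(=O)NH2) but the carbonyl is bonded to N, not to an -OH oxygen.
(C) contains a carboxylic acid group (-C(=O)OH), which satisfies every atom and bond constraint.
So the answer is (C).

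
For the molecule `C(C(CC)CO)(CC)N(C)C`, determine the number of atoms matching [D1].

The query [D1] means: atom with exactly one heavy-atom neighbour (degree 1).
Check the 11 heavy atoms by environment: 4× C (D1) → match; 3× C (D2) → no; 2× C (D3) → no; 1× O (D1) → match; 1× N (D3) → no.
Summing the matching environments: 4 + 1 = 5 matching atoms.

5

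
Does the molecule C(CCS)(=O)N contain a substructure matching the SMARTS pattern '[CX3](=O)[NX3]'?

Yes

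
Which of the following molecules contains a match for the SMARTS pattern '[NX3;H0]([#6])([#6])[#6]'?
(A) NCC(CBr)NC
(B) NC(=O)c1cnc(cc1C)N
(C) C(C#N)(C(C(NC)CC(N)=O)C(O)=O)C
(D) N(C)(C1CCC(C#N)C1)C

[NX3;H0]([#6])([#6])[#6] describes a trivalent nitrogen with no H, bonded to three carbons (a tertiary amine).
(A) has an N-methylamino group (-NHCH3) but the nitrogen still has one H (H1), not H0.
(B) has a primary amide (-C(=O)NH2) but the amide nitrogen has H2 and only one carbon neighbour.
(C) has an N-methylamino group (-NHCH3) but the nitrogen still has one H (H1), not H0.
(D) contains a dimethylamino group (-N(CH3)2), which satisfies every atom and bond constraint.
So the answer is (D).

D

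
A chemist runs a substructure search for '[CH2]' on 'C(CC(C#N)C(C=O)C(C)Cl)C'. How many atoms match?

2

Check the 12 heavy atoms by environment: 2× C (H3) → no; 4× C (H1) → no; 2× C (H2) → match; 1× O (H0) → no; 1× Cl (H0) → no; 1× C (H0) → no; 1× N (H0) → no.
That gives 2 matching atoms.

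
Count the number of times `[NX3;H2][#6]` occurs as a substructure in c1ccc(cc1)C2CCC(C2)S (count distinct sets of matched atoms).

[NX3;H2][#6] is the SMARTS for a primary amine: a trivalent nitrogen with two H attached to carbon.
No fragment in the molecule satisfies every constraint, giving 0 matches.

0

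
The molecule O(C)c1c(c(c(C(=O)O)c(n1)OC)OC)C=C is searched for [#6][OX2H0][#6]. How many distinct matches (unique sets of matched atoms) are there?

3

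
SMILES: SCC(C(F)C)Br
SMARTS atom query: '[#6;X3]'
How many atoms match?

0

The query [#6;X3] means: any carbon (aromatic or not) with three total connections.
Check the 7 heavy atoms by environment: 4× C (X4) → no; 1× S (X2) → no; 1× Br (X1) → no; 1× F (X1) → no.
No environment satisfies the query, so 0 matching atoms.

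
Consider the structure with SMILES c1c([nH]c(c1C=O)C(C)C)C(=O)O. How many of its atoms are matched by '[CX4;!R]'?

3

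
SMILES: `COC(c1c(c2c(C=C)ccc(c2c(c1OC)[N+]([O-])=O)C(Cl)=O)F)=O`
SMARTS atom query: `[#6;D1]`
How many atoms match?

3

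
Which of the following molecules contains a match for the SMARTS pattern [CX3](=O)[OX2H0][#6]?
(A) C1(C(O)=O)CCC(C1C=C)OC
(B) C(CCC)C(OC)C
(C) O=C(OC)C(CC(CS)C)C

[CX3](=O)[OX2H0][#6] describes a carbonyl carbon bonded to an oxygen that is itself bonded to carbon (no H on that O) (an ester).
(A) has a methoxy ether (-OCH3) but the ether oxygen is not adjacent to a C=O carbon.
(B) has a methoxy ether (-OCH3) but the ether oxygen is not adjacent to a C=O carbon.
(C) contains a methyl-ester group (-C(=O)OCH3), which satisfies every atom and bond constraint.
So the answer is (C).

C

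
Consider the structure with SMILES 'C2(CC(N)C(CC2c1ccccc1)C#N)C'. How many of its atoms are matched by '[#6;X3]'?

6

The query [#6;X3] means: any carbon (aromatic or not) with three total connections.
Check the 16 heavy atoms by environment: 7× C (X4) → no; 1× C (X2) → no; 1× N (X1) → no; 6× c (aromatic, X3) → match; 1× N (X3) → no.
That gives 6 matching atoms.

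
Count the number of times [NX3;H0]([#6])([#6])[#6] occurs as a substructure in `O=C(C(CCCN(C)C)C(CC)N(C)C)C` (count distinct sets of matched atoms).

2

[NX3;H0]([#6])([#6])[#6] is the SMARTS for a tertiary amine: a trivalent nitrogen with no H, bonded to three carbons.
The molecule carries 2 separate instances of a dimethylamino group (-N(CH3)2) meeting every constraint; each maps to a distinct set of atoms, giving 2 matches.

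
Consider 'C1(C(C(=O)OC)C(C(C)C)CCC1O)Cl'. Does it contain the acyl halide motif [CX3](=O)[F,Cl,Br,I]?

No

The pattern [CX3](=O)[F,Cl,Br,I] describes a carbonyl carbon bonded to a halogen — an acyl halide.
The closest candidate here is a chloro substituent, but the Cl is not on a carbonyl carbon. No other fragment satisfies the full query, so there is no match.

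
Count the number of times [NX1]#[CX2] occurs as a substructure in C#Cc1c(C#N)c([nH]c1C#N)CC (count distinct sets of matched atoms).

[NX1]#[CX2] is the SMARTS for a nitrile: a nitrogen triple-bonded to a two-connected carbon.
The molecule carries 2 separate instances of a nitrile (-C#N) meeting every constraint; each maps to a distinct set of atoms, giving 2 matches.

2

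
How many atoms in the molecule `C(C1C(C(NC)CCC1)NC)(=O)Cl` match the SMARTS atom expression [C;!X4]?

1

The query [C;!X4] means: aliphatic carbon that does not have four total connections.
Check the 13 heavy atoms by environment: 8× C (X4) → no; 2× N (X3) → no; 1× C (X3) → match; 1× O (X1) → no; 1× Cl (X1) → no.
That gives 1 matching atom.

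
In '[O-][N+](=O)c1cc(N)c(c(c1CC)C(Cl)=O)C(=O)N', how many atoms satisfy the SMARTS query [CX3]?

2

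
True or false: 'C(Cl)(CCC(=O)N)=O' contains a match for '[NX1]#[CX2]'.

False

The pattern [NX1]#[CX2] describes a nitrogen triple-bonded to a two-connected carbon — a nitrile.
The closest candidate here is a primary amide (-C(=O)NH2), but the nitrogen is NX3, not NX1. No other fragment satisfies the full query, so there is no match.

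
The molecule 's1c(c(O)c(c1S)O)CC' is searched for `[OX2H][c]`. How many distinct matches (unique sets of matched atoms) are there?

2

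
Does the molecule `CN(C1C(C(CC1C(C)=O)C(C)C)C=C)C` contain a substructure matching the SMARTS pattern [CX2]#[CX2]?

No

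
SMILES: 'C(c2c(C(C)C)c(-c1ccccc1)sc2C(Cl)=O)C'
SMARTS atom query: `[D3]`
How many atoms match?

7

The query [D3] means: atom with exactly three heavy-atom neighbours.
Check the 19 heavy atoms by environment: 1× s (aromatic, D2) → no; 5× c (aromatic, D3) → match; 5× c (aromatic, D2) → no; 2× C (D3) → match; 3× C (D1) → no; 1× O (D1) → no; 1× Cl (D1) → no; 1× C (D2) → no.
Summing the matching environments: 5 + 2 = 7 matching atoms.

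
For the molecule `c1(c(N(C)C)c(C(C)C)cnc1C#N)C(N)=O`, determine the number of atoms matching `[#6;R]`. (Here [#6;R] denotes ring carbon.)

5

The query [#6;R] means: carbon that is part of a ring.
Check the 17 heavy atoms by environment: 1× n (aromatic, in 6-ring) → no; 5× c (aromatic, in 6-ring) → match; 3× N (acyclic) → no; 7× C (acyclic) → no; 1× O (acyclic) → no.
That gives 5 matching atoms.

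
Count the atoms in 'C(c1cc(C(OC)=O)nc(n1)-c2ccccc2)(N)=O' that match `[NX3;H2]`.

1

The query [NX3;H2] means: aliphatic N with 3 total connections, two of them H — an -NH2 nitrogen (amine or amide).
Check the 19 heavy atoms by environment: 2× n (aromatic, H0, X2) → no; 4× c (aromatic, H0, X3) → no; 6× c (aromatic, H1, X3) → no; 2× C (H0, X3) → no; 2× O (H0, X1) → no; 1× O (H0, X2) → no; 1× C (H3, X4) → no; 1× N (H2, X3) → match.
That gives 1 matching atom.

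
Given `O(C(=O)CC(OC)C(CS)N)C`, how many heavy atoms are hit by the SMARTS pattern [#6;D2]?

2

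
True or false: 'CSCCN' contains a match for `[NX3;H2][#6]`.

True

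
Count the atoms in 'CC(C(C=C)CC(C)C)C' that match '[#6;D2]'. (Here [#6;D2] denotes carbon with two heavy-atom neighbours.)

The query [#6;D2] means: any carbon bonded to exactly two heavy atoms.
Check the 10 heavy atoms by environment: 2× C (D2) → match; 3× C (D3) → no; 5× C (D1) → no.
That gives 2 matching atoms.

2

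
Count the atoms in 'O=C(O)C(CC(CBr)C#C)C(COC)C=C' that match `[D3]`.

4

The query [D3] means: atom with exactly three heavy-atom neighbours.
Check the 16 heavy atoms by environment: 5× C (D2) → no; 4× C (D3) → match; 3× C (D1) → no; 1× Br (D1) → no; 1× O (D2) → no; 2× O (D1) → no.
That gives 4 matching atoms.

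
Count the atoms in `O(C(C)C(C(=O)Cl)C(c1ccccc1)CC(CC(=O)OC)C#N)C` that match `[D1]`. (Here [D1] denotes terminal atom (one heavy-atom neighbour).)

7

The query [D1] means: atom with exactly one heavy-atom neighbour (degree 1).
Check the 24 heavy atoms by environment: 3× C (D2) → no; 6× C (D3) → no; 3× C (D1) → match; 2× O (D2) → no; 1× c (aromatic, D3) → no; 5× c (aromatic, D2) → no; 2× O (D1) → match; 1× Cl (D1) → match; 1× N (D1) → match.
Summing the matching environments: 3 + 2 + 1 + 1 = 7 matching atoms.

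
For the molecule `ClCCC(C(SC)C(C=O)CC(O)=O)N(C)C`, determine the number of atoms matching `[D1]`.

The query [D1] means: atom with exactly one heavy-atom neighbour (degree 1).
Check the 17 heavy atoms by environment: 4× C (D2) → no; 4× C (D3) → no; 3× O (D1) → match; 1× N (D3) → no; 3× C (D1) → match; 1× S (D2) → no; 1× Cl (D1) → match.
Summing the matching environments: 3 + 3 + 1 = 7 matching atoms.

7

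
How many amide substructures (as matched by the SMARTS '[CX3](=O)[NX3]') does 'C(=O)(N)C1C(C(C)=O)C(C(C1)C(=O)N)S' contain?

[CX3](=O)[NX3] is the SMARTS for an amide: a carbonyl carbon bonded to a trivalent nitrogen.
The molecule carries 2 separate instances of a primary amide (-C(=O)NH2) meeting every constraint; each maps to a distinct set of atoms, giving 2 matches.

2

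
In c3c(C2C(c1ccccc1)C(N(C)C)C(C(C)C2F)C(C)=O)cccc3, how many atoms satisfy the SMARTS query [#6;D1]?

4

The query [#6;D1] means: carbon bonded to exactly one heavy atom.
Check the 26 heavy atoms by environment: 7× C (D3) → no; 4× C (D1) → match; 1× O (D1) → no; 2× c (aromatic, D3) → no; 10× c (aromatic, D2) → no; 1× F (D1) → no; 1× N (D3) → no.
That gives 4 matching atoms.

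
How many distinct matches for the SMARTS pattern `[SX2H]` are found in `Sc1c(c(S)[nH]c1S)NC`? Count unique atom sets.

3

[SX2H] is the SMARTS for a thiol: an aliphatic sulfur with two connections, one being H.
The molecule carries 3 separate instances of a thiol (-SH) meeting every constraint; each maps to a distinct set of atoms, giving 3 matches.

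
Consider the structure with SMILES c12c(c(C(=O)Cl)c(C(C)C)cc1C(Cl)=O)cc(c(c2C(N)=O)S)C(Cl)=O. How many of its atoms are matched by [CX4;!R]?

The query [CX4;!R] means: aliphatic carbon with four total connections, not in a ring.
Check the 26 heavy atoms by environment: 10× c (aromatic, X3, in 6-ring) → no; 4× C (X3, acyclic) → no; 4× O (X1, acyclic) → no; 3× Cl (X1, acyclic) → no; 1× N (X3, acyclic) → no; 1× S (X2, acyclic) → no; 3× C (X4, acyclic) → match.
That gives 3 matching atoms.

3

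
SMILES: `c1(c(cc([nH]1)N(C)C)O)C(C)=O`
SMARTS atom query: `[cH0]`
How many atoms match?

3

The query [cH0] means: aromatic carbon with no attached hydrogen (substituted or ring-fusion).
Check the 12 heavy atoms by environment: 1× n (aromatic, H1) → no; 3× c (aromatic, H0) → match; 1× c (aromatic, H1) → no; 1× N (H0) → no; 3× C (H3) → no; 1× O (H1) → no; 1× C (H0) → no; 1× O (H0) → no.
That gives 3 matching atoms.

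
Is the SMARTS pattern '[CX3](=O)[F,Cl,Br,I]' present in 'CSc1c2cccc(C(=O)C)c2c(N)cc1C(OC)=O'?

No

The pattern [CX3](=O)[F,Cl,Br,I] describes a carbonyl carbon bonded to a halogen — an acyl halide.
The closest candidate here is a methyl-ester group (-C(=O)OCH3), but the carbonyl is bonded to -O-C, not to a halogen. No other fragment satisfies the full query, so there is no match.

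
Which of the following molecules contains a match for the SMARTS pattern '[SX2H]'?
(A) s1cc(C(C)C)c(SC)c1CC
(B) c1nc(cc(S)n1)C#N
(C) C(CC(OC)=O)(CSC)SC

[SX2H] describes an aliphatic sulfur with two connections, one being H (a thiol).
(A) has a methylthio ether (-SCH3) but the sulfur has H0 (bonded to two carbons), not H1.
(B) contains a thiol (-SH), which satisfies every atom and bond constraint.
(C) has a methylthio ether (-SCH3) but the sulfur has H0 (bonded to two carbons), not H1.
So the answer is (B).

B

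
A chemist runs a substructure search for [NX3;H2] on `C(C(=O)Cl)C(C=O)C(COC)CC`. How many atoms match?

0

The query [NX3;H2] means: aliphatic N with 3 total connections, two of them H — an -NH2 nitrogen (amine or amide).
Check the 13 heavy atoms by environment: 3× C (H2, X4) → no; 2× C (H1, X4) → no; 1× C (H0, X3) → no; 2× O (H0, X1) → no; 1× Cl (H0, X1) → no; 1× O (H0, X2) → no; 2× C (H3, X4) → no; 1× C (H1, X3) → no.
No environment satisfies the query, so 0 matching atoms.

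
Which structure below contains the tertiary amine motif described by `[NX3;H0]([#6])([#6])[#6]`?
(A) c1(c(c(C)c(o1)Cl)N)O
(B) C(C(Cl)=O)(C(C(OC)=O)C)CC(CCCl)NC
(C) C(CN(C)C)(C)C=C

C

[NX3;H0]([#6])([#6])[#6] describes a trivalent nitrogen with no H, bonded to three carbons (a tertiary amine).
(A) has a primary amino group (-NH2) but the nitrogen has H2, not H0 with three carbons.
(B) has an N-methylamino group (-NHCH3) but the nitrogen still has one H (H1), not H0.
(C) contains a dimethylamino group (-N(CH3)2), which satisfies every atom and bond constraint.
So the answer is (C).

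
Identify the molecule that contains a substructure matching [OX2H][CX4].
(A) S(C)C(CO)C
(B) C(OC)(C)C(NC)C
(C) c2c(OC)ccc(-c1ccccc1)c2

A

[OX2H][CX4] describes a hydroxyl oxygen bound to an sp3 (X4) carbon (an aliphatic alcohol).
(A) contains a hydroxyl group (-OH), which satisfies every atom and bond constraint.
(B) has a methoxy ether (-OCH3) but the oxygen has H0 (ether), not H1.
(C) has a methoxy ether (-OCH3) but the oxygen has H0 (ether), not H1.
So the answer is (A).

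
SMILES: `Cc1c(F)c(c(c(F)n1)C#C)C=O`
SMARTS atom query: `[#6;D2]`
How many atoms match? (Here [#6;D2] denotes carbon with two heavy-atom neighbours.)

2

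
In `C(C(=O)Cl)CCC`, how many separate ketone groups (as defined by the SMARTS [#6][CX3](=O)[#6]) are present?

[#6][CX3](=O)[#6] is the SMARTS for a ketone: a carbonyl carbon (no H) flanked by two carbons.
No fragment in the molecule satisfies every constraint, giving 0 matches.

0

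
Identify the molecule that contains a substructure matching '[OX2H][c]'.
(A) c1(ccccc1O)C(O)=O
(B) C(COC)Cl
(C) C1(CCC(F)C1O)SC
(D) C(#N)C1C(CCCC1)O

A

[OX2H][c] describes a hydroxyl oxygen attached to an aromatic carbon (a phenol).
(A) contains a hydroxyl group (-OH), which satisfies every atom and bond constraint.
(B) has a methoxy ether (-OCH3) but the oxygen has H0, not H1.
(C) has a hydroxyl group (-OH) but the -OH is on an aliphatic carbon, not an aromatic c.
(D) has a hydroxyl group (-OH) but the -OH is on an aliphatic carbon, not an aromatic c.
So the answer is (A).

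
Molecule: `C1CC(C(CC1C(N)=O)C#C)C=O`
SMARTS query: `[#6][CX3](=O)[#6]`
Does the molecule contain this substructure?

No

The pattern [#6][CX3](=O)[#6] describes a carbonyl carbon (no H) flanked by two carbons — a ketone.
The closest candidate here is an aldehyde (-CHO), but the carbonyl carbon has H1, so it is not flanked by two carbons. No other fragment satisfies the full query, so there is no match.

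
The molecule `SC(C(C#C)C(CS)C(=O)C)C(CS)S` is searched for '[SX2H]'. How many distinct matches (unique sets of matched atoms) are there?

4

[SX2H] is the SMARTS for a thiol: an aliphatic sulfur with two connections, one being H.
The molecule carries 4 separate instances of a thiol (-SH) meeting every constraint; each maps to a distinct set of atoms, giving 4 matches.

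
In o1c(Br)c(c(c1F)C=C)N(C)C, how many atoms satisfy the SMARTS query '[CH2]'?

1

The query [CH2] means: aliphatic carbon with exactly two hydrogens.
Check the 12 heavy atoms by environment: 1× o (aromatic, H0) → no; 4× c (aromatic, H0) → no; 1× N (H0) → no; 2× C (H3) → no; 1× Br (H0) → no; 1× F (H0) → no; 1× C (H1) → no; 1× C (H2) → match.
That gives 1 matching atom.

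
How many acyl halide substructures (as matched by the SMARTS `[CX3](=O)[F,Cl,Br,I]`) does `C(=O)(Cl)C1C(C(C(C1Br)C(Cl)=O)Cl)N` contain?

[CX3](=O)[F,Cl,Br,I] is the SMARTS for an acyl halide: a carbonyl carbon bonded to a halogen.
The molecule carries 2 separate instances of an acyl chloride (-C(=O)Cl) meeting every constraint; each maps to a distinct set of atoms, giving 2 matches.

2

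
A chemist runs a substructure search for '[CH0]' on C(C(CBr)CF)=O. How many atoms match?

Check the 7 heavy atoms by environment: 2× C (H2) → no; 2× C (H1) → no; 1× O (H0) → no; 1× Br (H0) → no; 1× F (H0) → no.
No environment satisfies the query, so 0 matching atoms.

0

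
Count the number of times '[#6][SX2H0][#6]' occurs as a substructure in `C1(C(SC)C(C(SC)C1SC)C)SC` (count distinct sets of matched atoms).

4

[#6][SX2H0][#6] is the SMARTS for a thioether: an aliphatic sulfur bridging two carbons with no H on the sulfur.
The molecule carries 4 separate instances of a methylthio ether (-SCH3) meeting every constraint; each maps to a distinct set of atoms, giving 4 matches.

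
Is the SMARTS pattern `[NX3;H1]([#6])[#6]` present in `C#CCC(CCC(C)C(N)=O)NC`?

Yes

The pattern [NX3;H1]([#6])[#6] describes a trivalent nitrogen with one H, bonded to two carbons — a secondary amine.
The molecule carries an N-methylamino group (-NHCH3), whose atoms satisfy every constraint of the query, so the pattern matches.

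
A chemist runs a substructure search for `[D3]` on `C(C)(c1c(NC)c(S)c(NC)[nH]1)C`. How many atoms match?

5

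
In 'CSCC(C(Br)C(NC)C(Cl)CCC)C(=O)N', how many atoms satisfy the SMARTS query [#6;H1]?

4

The query [#6;H1] means: any carbon bearing exactly one hydrogen.
Check the 17 heavy atoms by environment: 3× C (H2) → no; 4× C (H1) → match; 1× Cl (H0) → no; 1× N (H1) → no; 3× C (H3) → no; 1× Br (H0) → no; 1× C (H0) → no; 1× O (H0) → no; 1× N (H2) → no; 1× S (H0) → no.
That gives 4 matching atoms.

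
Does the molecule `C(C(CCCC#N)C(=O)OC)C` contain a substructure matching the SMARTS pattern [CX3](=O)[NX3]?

The pattern [CX3](=O)[NX3] describes a carbonyl carbon bonded to a trivalent nitrogen — an amide.
The closest candidate here is a methyl-ester group (-C(=O)OCH3), but the carbonyl is bonded to O, not to an NX3 nitrogen. No other fragment satisfies the full query, so there is no match.

No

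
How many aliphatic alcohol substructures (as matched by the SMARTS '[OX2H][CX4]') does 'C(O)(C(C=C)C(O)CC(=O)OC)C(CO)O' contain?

4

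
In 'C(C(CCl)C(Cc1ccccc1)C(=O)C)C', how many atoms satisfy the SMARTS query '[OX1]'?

The query [OX1] means: aliphatic oxygen with one total connection — typically a carbonyl =O or an oxide.
Check the 16 heavy atoms by environment: 7× C (X4) → no; 1× C (X3) → no; 1× O (X1) → match; 6× c (aromatic, X3) → no; 1× Cl (X1) → no.
That gives 1 matching atom.

1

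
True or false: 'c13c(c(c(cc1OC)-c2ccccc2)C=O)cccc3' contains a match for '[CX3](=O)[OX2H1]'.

False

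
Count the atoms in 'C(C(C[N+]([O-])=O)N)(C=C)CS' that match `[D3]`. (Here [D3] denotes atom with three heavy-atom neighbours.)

The query [D3] means: atom with exactly three heavy-atom neighbours.
Check the 11 heavy atoms by environment: 3× C (D2) → no; 2× C (D3) → match; 1× C (D1) → no; 1× N (D1) → no; 1× S (D1) → no; 1× N (charge +1, D3) → match; 1× O (charge -1, D1) → no; 1× O (D1) → no.
Summing the matching environments: 2 + 1 = 3 matching atoms.

3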